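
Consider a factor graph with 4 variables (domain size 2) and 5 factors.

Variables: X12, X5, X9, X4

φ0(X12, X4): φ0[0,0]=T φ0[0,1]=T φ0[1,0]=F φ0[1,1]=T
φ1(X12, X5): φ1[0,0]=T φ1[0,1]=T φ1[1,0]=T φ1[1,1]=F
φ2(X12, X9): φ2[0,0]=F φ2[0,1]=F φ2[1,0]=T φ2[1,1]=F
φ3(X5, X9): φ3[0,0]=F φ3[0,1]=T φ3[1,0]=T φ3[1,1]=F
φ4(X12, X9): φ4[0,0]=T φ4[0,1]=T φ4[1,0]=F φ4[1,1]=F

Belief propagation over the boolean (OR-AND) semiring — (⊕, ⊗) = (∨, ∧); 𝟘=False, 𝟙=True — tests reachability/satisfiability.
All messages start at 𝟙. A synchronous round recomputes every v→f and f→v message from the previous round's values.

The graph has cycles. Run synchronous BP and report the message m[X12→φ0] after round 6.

init: all messages = 𝟙 over 2 values
r1 m[φ0→X12] = [T, T]
r1 m[φ0→X4] = [T, T]
r1 m[φ1→X12] = [T, T]
r1 m[φ1→X5] = [T, T]
r1 m[φ2→X12] = [F, T]
r1 m[φ2→X9] = [T, F]
r1 m[φ3→X5] = [T, T]
r1 m[φ3→X9] = [T, T]
r1 m[φ4→X12] = [T, F]
r1 m[φ4→X9] = [T, T]
r1 m[X12→φ0] = [T, T]
r1 m[X12→φ1] = [T, T]
r1 m[X12→φ2] = [T, T]
r1 m[X12→φ4] = [T, T]
r1 m[X5→φ1] = [T, T]
r1 m[X5→φ3] = [T, T]
r1 m[X9→φ2] = [T, T]
r1 m[X9→φ3] = [T, T]
r1 m[X9→φ4] = [T, T]
r1 m[X4→φ0] = [T, T]
r2 m[φ0→X12] = [T, T]
r2 m[φ0→X4] = [T, T]
r2 m[φ1→X12] = [T, T]
r2 m[φ1→X5] = [T, T]
r2 m[φ2→X12] = [F, T]
r2 m[φ2→X9] = [T, F]
r2 m[φ3→X5] = [T, T]
r2 m[φ3→X9] = [T, T]
r2 m[φ4→X12] = [T, F]
r2 m[φ4→X9] = [T, T]
r2 m[X12→φ0] = [F, F]
r2 m[X12→φ1] = [F, F]
r2 m[X12→φ2] = [T, F]
r2 m[X12→φ4] = [F, T]
r2 m[X5→φ1] = [T, T]
r2 m[X5→φ3] = [T, T]
r2 m[X9→φ2] = [T, T]
r2 m[X9→φ3] = [T, F]
r2 m[X9→φ4] = [T, F]
r2 m[X4→φ0] = [T, T]
r3 m[φ0→X12] = [T, T]
r3 m[φ0→X4] = [F, F]
r3 m[φ1→X12] = [T, T]
r3 m[φ1→X5] = [F, F]
r3 m[φ2→X12] = [F, T]
r3 m[φ2→X9] = [F, F]
r3 m[φ3→X5] = [F, T]
r3 m[φ3→X9] = [T, T]
r3 m[φ4→X12] = [T, F]
r3 m[φ4→X9] = [F, F]
r3 m[X12→φ0] = [F, F]
r3 m[X12→φ1] = [F, F]
r3 m[X12→φ2] = [T, F]
r3 m[X12→φ4] = [F, T]
r3 m[X5→φ1] = [T, T]
r3 m[X5→φ3] = [T, T]
r3 m[X9→φ2] = [T, T]
r3 m[X9→φ3] = [T, F]
r3 m[X9→φ4] = [T, F]
r3 m[X4→φ0] = [T, T]
r4 m[φ0→X12] = [T, T]
r4 m[φ0→X4] = [F, F]
r4 m[φ1→X12] = [T, T]
r4 m[φ1→X5] = [F, F]
r4 m[φ2→X12] = [F, T]
r4 m[φ2→X9] = [F, F]
r4 m[φ3→X5] = [F, T]
r4 m[φ3→X9] = [T, T]
r4 m[φ4→X12] = [T, F]
r4 m[φ4→X9] = [F, F]
r4 m[X12→φ0] = [F, F]
r4 m[X12→φ1] = [F, F]
r4 m[X12→φ2] = [T, F]
r4 m[X12→φ4] = [F, T]
r4 m[X5→φ1] = [F, T]
r4 m[X5→φ3] = [F, F]
r4 m[X9→φ2] = [F, F]
r4 m[X9→φ3] = [F, F]
r4 m[X9→φ4] = [F, F]
r4 m[X4→φ0] = [T, T]
r5 m[φ0→X12] = [T, T]
r5 m[φ0→X4] = [F, F]
r5 m[φ1→X12] = [T, F]
r5 m[φ1→X5] = [F, F]
r5 m[φ2→X12] = [F, F]
r5 m[φ2→X9] = [F, F]
r5 m[φ3→X5] = [F, F]
r5 m[φ3→X9] = [F, F]
r5 m[φ4→X12] = [F, F]
r5 m[φ4→X9] = [F, F]
r5 m[X12→φ0] = [F, F]
r5 m[X12→φ1] = [F, F]
r5 m[X12→φ2] = [T, F]
r5 m[X12→φ4] = [F, T]
r5 m[X5→φ1] = [F, T]
r5 m[X5→φ3] = [F, F]
r5 m[X9→φ2] = [F, F]
r5 m[X9→φ3] = [F, F]
r5 m[X9→φ4] = [F, F]
r5 m[X4→φ0] = [T, T]
r6 m[φ0→X12] = [T, T]
r6 m[φ0→X4] = [F, F]
r6 m[φ1→X12] = [T, F]
r6 m[φ1→X5] = [F, F]
r6 m[φ2→X12] = [F, F]
r6 m[φ2→X9] = [F, F]
r6 m[φ3→X5] = [F, F]
r6 m[φ3→X9] = [F, F]
r6 m[φ4→X12] = [F, F]
r6 m[φ4→X9] = [F, F]
r6 m[X12→φ0] = [F, F]
r6 m[X12→φ1] = [F, F]
r6 m[X12→φ2] = [F, F]
r6 m[X12→φ4] = [F, F]
r6 m[X5→φ1] = [F, F]
r6 m[X5→φ3] = [F, F]
r6 m[X9→φ2] = [F, F]
r6 m[X9→φ3] = [F, F]
r6 m[X9→φ4] = [F, F]
r6 m[X4→φ0] = [T, T]

message @ round 6 = [F, F]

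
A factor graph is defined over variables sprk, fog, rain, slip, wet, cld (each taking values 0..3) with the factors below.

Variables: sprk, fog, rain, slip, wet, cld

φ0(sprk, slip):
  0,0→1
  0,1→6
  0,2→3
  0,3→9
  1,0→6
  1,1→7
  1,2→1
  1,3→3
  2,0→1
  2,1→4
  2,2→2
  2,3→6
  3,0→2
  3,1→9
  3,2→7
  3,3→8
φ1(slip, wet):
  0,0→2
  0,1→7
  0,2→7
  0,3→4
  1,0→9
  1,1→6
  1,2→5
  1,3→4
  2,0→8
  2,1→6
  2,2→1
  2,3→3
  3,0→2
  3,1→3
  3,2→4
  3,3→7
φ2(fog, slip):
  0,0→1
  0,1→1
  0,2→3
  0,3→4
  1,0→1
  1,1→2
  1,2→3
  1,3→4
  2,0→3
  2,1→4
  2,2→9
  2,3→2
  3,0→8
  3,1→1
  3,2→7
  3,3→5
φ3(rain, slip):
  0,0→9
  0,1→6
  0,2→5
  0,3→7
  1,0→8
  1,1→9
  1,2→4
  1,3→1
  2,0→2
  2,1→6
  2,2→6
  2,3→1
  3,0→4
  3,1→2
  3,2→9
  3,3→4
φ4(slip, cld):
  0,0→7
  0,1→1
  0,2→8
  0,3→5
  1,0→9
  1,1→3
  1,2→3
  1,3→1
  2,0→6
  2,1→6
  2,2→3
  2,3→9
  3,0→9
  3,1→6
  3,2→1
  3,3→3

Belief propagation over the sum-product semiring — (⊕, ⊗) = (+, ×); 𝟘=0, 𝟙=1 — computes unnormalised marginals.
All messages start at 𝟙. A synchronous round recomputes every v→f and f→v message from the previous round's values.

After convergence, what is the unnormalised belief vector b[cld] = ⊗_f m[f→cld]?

b[cld] = [2923336, 1632280, 1274624, 1769144]

init: all messages = 𝟙 over 4 values
r1 m[φ0→sprk] = [19, 17, 13, 26]
r1 m[φ0→slip] = [10, 26, 13, 26]
r1 m[φ1→slip] = [20, 24, 18, 16]
r1 m[φ1→wet] = [21, 22, 17, 18]
r1 m[φ2→fog] = [9, 10, 18, 21]
r1 m[φ2→slip] = [13, 8, 22, 15]
r1 m[φ3→rain] = [27, 22, 15, 19]
r1 m[φ3→slip] = [23, 23, 24, 13]
r1 m[φ4→slip] = [21, 16, 24, 19]
r1 m[φ4→cld] = [31, 16, 15, 18]
r1 m[sprk→φ0] = [1, 1, 1, 1]
r1 m[fog→φ2] = [1, 1, 1, 1]
r1 m[rain→φ3] = [1, 1, 1, 1]
r1 m[slip→φ0] = [1, 1, 1, 1]
r1 m[slip→φ1] = [1, 1, 1, 1]
r1 m[slip→φ2] = [1, 1, 1, 1]
r1 m[slip→φ3] = [1, 1, 1, 1]
r1 m[slip→φ4] = [1, 1, 1, 1]
r1 m[wet→φ1] = [1, 1, 1, 1]
r1 m[cld→φ4] = [1, 1, 1, 1]
r2 m[φ0→sprk] = [19, 17, 13, 26]
r2 m[φ0→slip] = [10, 26, 13, 26]
r2 m[φ1→slip] = [20, 24, 18, 16]
r2 m[φ1→wet] = [21, 22, 17, 18]
r2 m[φ2→fog] = [9, 10, 18, 21]
r2 m[φ2→slip] = [13, 8, 22, 15]
r2 m[φ3→rain] = [27, 22, 15, 19]
r2 m[φ3→slip] = [23, 23, 24, 13]
r2 m[φ4→slip] = [21, 16, 24, 19]
r2 m[φ4→cld] = [31, 16, 15, 18]
r2 m[sprk→φ0] = [1, 1, 1, 1]
r2 m[fog→φ2] = [1, 1, 1, 1]
r2 m[rain→φ3] = [1, 1, 1, 1]
r2 m[slip→φ0] = [125580, 70656, 228096, 59280]
r2 m[slip→φ1] = [62790, 76544, 164736, 96330]
r2 m[slip→φ2] = [96600, 229632, 134784, 102752]
r2 m[slip→φ3] = [54600, 79872, 123552, 118560]
r2 m[slip→φ4] = [59800, 114816, 123552, 81120]
r2 m[wet→φ1] = [1, 1, 1, 1]
r2 m[cld→φ4] = [1, 1, 1, 1]
r3 m[φ0→sprk] = [1767324, 1654008, 1220076, 2957976]
r3 m[φ0→slip] = [10, 26, 13, 26]
r3 m[φ1→slip] = [20, 24, 18, 16]
r3 m[φ1→wet] = [2325024, 2176200, 1372306, 1725854]
r3 m[φ2→fog] = [1141592, 1371224, 2626888, 2459680]
r3 m[φ2→slip] = [13, 8, 22, 15]
r3 m[φ3→rain] = [2418312, 1768416, 1448304, 1964352]
r3 m[φ3→slip] = [23, 23, 24, 13]
r3 m[φ4→slip] = [21, 16, 24, 19]
r3 m[φ4→cld] = [2923336, 1632280, 1274624, 1769144]
r3 m[sprk→φ0] = [1, 1, 1, 1]
r3 m[fog→φ2] = [1, 1, 1, 1]
r3 m[rain→φ3] = [1, 1, 1, 1]
r3 m[slip→φ0] = [125580, 70656, 228096, 59280]
r3 m[slip→φ1] = [62790, 76544, 164736, 96330]
r3 m[slip→φ2] = [96600, 229632, 134784, 102752]
r3 m[slip→φ3] = [54600, 79872, 123552, 118560]
r3 m[slip→φ4] = [59800, 114816, 123552, 81120]
r3 m[wet→φ1] = [1, 1, 1, 1]
r3 m[cld→φ4] = [1, 1, 1, 1]
r4 m[φ0→sprk] = [1767324, 1654008, 1220076, 2957976]
r4 m[φ0→slip] = [10, 26, 13, 26]
r4 m[φ1→slip] = [20, 24, 18, 16]
r4 m[φ1→wet] = [2325024, 2176200, 1372306, 1725854]
r4 m[φ2→fog] = [1141592, 1371224, 2626888, 2459680]
r4 m[φ2→slip] = [13, 8, 22, 15]
r4 m[φ3→rain] = [2418312, 1768416, 1448304, 1964352]
r4 m[φ3→slip] = [23, 23, 24, 13]
r4 m[φ4→slip] = [21, 16, 24, 19]
r4 m[φ4→cld] = [2923336, 1632280, 1274624, 1769144]
r4 m[sprk→φ0] = [1, 1, 1, 1]
r4 m[fog→φ2] = [1, 1, 1, 1]
r4 m[rain→φ3] = [1, 1, 1, 1]
r4 m[slip→φ0] = [125580, 70656, 228096, 59280]
r4 m[slip→φ1] = [62790, 76544, 164736, 96330]
r4 m[slip→φ2] = [96600, 229632, 134784, 102752]
r4 m[slip→φ3] = [54600, 79872, 123552, 118560]
r4 m[slip→φ4] = [59800, 114816, 123552, 81120]
r4 m[wet→φ1] = [1, 1, 1, 1]
r4 m[cld→φ4] = [1, 1, 1, 1]
fixed point reached at round 4
b[cld] = ⊗ incoming = [2923336, 1632280, 1274624, 1769144]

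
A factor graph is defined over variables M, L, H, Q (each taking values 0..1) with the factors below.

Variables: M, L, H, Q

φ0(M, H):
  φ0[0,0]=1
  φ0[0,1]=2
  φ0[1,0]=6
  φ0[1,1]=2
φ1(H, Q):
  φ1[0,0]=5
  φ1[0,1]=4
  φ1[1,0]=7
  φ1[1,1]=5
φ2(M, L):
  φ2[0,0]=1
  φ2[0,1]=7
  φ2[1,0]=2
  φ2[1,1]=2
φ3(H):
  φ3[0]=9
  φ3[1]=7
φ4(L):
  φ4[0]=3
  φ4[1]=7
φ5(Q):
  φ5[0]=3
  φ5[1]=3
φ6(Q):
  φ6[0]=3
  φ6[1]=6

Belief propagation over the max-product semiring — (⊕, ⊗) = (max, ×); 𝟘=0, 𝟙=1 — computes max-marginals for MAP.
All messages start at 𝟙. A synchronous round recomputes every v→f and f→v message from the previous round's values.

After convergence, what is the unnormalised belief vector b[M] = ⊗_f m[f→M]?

init: all messages = 𝟙 over 2 values
r1 m[φ0→M] = [2, 6]
r1 m[φ0→H] = [6, 2]
r1 m[φ1→H] = [5, 7]
r1 m[φ1→Q] = [7, 5]
r1 m[φ2→M] = [7, 2]
r1 m[φ2→L] = [2, 7]
r1 m[φ3→H] = [9, 7]
r1 m[φ4→L] = [3, 7]
r1 m[φ5→Q] = [3, 3]
r1 m[φ6→Q] = [3, 6]
r1 m[M→φ0] = [1, 1]
r1 m[M→φ2] = [1, 1]
r1 m[L→φ2] = [1, 1]
r1 m[L→φ4] = [1, 1]
r1 m[H→φ0] = [1, 1]
r1 m[H→φ1] = [1, 1]
r1 m[H→φ3] = [1, 1]
r1 m[Q→φ1] = [1, 1]
r1 m[Q→φ5] = [1, 1]
r1 m[Q→φ6] = [1, 1]
r2 m[φ0→M] = [2, 6]
r2 m[φ0→H] = [6, 2]
r2 m[φ1→H] = [5, 7]
r2 m[φ1→Q] = [7, 5]
r2 m[φ2→M] = [7, 2]
r2 m[φ2→L] = [2, 7]
r2 m[φ3→H] = [9, 7]
r2 m[φ4→L] = [3, 7]
r2 m[φ5→Q] = [3, 3]
r2 m[φ6→Q] = [3, 6]
r2 m[M→φ0] = [7, 2]
r2 m[M→φ2] = [2, 6]
r2 m[L→φ2] = [3, 7]
r2 m[L→φ4] = [2, 7]
r2 m[H→φ0] = [45, 49]
r2 m[H→φ1] = [54, 14]
r2 m[H→φ3] = [30, 14]
r2 m[Q→φ1] = [9, 18]
r2 m[Q→φ5] = [21, 30]
r2 m[Q→φ6] = [21, 15]
r3 m[φ0→M] = [98, 270]
r3 m[φ0→H] = [12, 14]
r3 m[φ1→H] = [72, 90]
r3 m[φ1→Q] = [270, 216]
r3 m[φ2→M] = [49, 14]
r3 m[φ2→L] = [12, 14]
r3 m[φ3→H] = [9, 7]
r3 m[φ4→L] = [3, 7]
r3 m[φ5→Q] = [3, 3]
r3 m[φ6→Q] = [3, 6]
r3 m[M→φ0] = [7, 2]
r3 m[M→φ2] = [2, 6]
r3 m[L→φ2] = [3, 7]
r3 m[L→φ4] = [2, 7]
r3 m[H→φ0] = [45, 49]
r3 m[H→φ1] = [54, 14]
r3 m[H→φ3] = [30, 14]
r3 m[Q→φ1] = [9, 18]
r3 m[Q→φ5] = [21, 30]
r3 m[Q→φ6] = [21, 15]
r4 m[φ0→M] = [98, 270]
r4 m[φ0→H] = [12, 14]
r4 m[φ1→H] = [72, 90]
r4 m[φ1→Q] = [270, 216]
r4 m[φ2→M] = [49, 14]
r4 m[φ2→L] = [12, 14]
r4 m[φ3→H] = [9, 7]
r4 m[φ4→L] = [3, 7]
r4 m[φ5→Q] = [3, 3]
r4 m[φ6→Q] = [3, 6]
r4 m[M→φ0] = [49, 14]
r4 m[M→φ2] = [98, 270]
r4 m[L→φ2] = [3, 7]
r4 m[L→φ4] = [12, 14]
r4 m[H→φ0] = [648, 630]
r4 m[H→φ1] = [108, 98]
r4 m[H→φ3] = [864, 1260]
r4 m[Q→φ1] = [9, 18]
r4 m[Q→φ5] = [810, 1296]
r4 m[Q→φ6] = [810, 648]
r5 m[φ0→M] = [1260, 3888]
r5 m[φ0→H] = [84, 98]
r5 m[φ1→H] = [72, 90]
r5 m[φ1→Q] = [686, 490]
r5 m[φ2→M] = [49, 14]
r5 m[φ2→L] = [540, 686]
r5 m[φ3→H] = [9, 7]
r5 m[φ4→L] = [3, 7]
r5 m[φ5→Q] = [3, 3]
r5 m[φ6→Q] = [3, 6]
r5 m[M→φ0] = [49, 14]
r5 m[M→φ2] = [98, 270]
r5 m[L→φ2] = [3, 7]
r5 m[L→φ4] = [12, 14]
r5 m[H→φ0] = [648, 630]
r5 m[H→φ1] = [108, 98]
r5 m[H→φ3] = [864, 1260]
r5 m[Q→φ1] = [9, 18]
r5 m[Q→φ5] = [810, 1296]
r5 m[Q→φ6] = [810, 648]
r6 m[φ0→M] = [1260, 3888]
r6 m[φ0→H] = [84, 98]
r6 m[φ1→H] = [72, 90]
r6 m[φ1→Q] = [686, 490]
r6 m[φ2→M] = [49, 14]
r6 m[φ2→L] = [540, 686]
r6 m[φ3→H] = [9, 7]
r6 m[φ4→L] = [3, 7]
r6 m[φ5→Q] = [3, 3]
r6 m[φ6→Q] = [3, 6]
r6 m[M→φ0] = [49, 14]
r6 m[M→φ2] = [1260, 3888]
r6 m[L→φ2] = [3, 7]
r6 m[L→φ4] = [540, 686]
r6 m[H→φ0] = [648, 630]
r6 m[H→φ1] = [756, 686]
r6 m[H→φ3] = [6048, 8820]
r6 m[Q→φ1] = [9, 18]
r6 m[Q→φ5] = [2058, 2940]
r6 m[Q→φ6] = [2058, 1470]
r7 m[φ0→M] = [1260, 3888]
r7 m[φ0→H] = [84, 98]
r7 m[φ1→H] = [72, 90]
r7 m[φ1→Q] = [4802, 3430]
r7 m[φ2→M] = [49, 14]
r7 m[φ2→L] = [7776, 8820]
r7 m[φ3→H] = [9, 7]
r7 m[φ4→L] = [3, 7]
r7 m[φ5→Q] = [3, 3]
r7 m[φ6→Q] = [3, 6]
r7 m[M→φ0] = [49, 14]
r7 m[M→φ2] = [1260, 3888]
r7 m[L→φ2] = [3, 7]
r7 m[L→φ4] = [540, 686]
r7 m[H→φ0] = [648, 630]
r7 m[H→φ1] = [756, 686]
r7 m[H→φ3] = [6048, 8820]
r7 m[Q→φ1] = [9, 18]
r7 m[Q→φ5] = [2058, 2940]
r7 m[Q→φ6] = [2058, 1470]
r8 m[φ0→M] = [1260, 3888]
r8 m[φ0→H] = [84, 98]
r8 m[φ1→H] = [72, 90]
r8 m[φ1→Q] = [4802, 3430]
r8 m[φ2→M] = [49, 14]
r8 m[φ2→L] = [7776, 8820]
r8 m[φ3→H] = [9, 7]
r8 m[φ4→L] = [3, 7]
r8 m[φ5→Q] = [3, 3]
r8 m[φ6→Q] = [3, 6]
r8 m[M→φ0] = [49, 14]
r8 m[M→φ2] = [1260, 3888]
r8 m[L→φ2] = [3, 7]
r8 m[L→φ4] = [7776, 8820]
r8 m[H→φ0] = [648, 630]
r8 m[H→φ1] = [756, 686]
r8 m[H→φ3] = [6048, 8820]
r8 m[Q→φ1] = [9, 18]
r8 m[Q→φ5] = [14406, 20580]
r8 m[Q→φ6] = [14406, 10290]
r9 m[φ0→M] = [1260, 3888]
r9 m[φ0→H] = [84, 98]
r9 m[φ1→H] = [72, 90]
r9 m[φ1→Q] = [4802, 3430]
r9 m[φ2→M] = [49, 14]
r9 m[φ2→L] = [7776, 8820]
r9 m[φ3→H] = [9, 7]
r9 m[φ4→L] = [3, 7]
r9 m[φ5→Q] = [3, 3]
r9 m[φ6→Q] = [3, 6]
r9 m[M→φ0] = [49, 14]
r9 m[M→φ2] = [1260, 3888]
r9 m[L→φ2] = [3, 7]
r9 m[L→φ4] = [7776, 8820]
r9 m[H→φ0] = [648, 630]
r9 m[H→φ1] = [756, 686]
r9 m[H→φ3] = [6048, 8820]
r9 m[Q→φ1] = [9, 18]
r9 m[Q→φ5] = [14406, 20580]
r9 m[Q→φ6] = [14406, 10290]
fixed point reached at round 9
b[M] = ⊗ incoming = [61740, 54432]

b[M] = [61740, 54432]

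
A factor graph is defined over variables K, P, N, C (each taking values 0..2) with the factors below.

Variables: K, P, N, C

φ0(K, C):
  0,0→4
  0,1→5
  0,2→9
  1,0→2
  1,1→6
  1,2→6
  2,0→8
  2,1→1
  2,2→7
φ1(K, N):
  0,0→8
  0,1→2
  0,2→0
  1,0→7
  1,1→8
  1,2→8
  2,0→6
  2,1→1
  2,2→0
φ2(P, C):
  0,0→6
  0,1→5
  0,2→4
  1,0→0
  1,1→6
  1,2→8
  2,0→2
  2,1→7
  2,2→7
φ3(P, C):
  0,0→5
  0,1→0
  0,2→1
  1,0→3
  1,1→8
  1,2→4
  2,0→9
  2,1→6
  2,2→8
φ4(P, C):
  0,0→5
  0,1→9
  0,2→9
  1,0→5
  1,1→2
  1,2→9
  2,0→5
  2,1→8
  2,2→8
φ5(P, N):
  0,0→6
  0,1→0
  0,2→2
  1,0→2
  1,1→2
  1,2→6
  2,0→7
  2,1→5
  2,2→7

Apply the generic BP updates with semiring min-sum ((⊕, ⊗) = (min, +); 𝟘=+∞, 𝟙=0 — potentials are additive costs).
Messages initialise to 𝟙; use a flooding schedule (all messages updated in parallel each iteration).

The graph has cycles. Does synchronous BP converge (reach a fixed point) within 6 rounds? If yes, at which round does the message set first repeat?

NOT CONVERGED within 6 rounds

init: all messages = 𝟙 over 3 values
r1 m[φ0→K] = [4, 2, 1]
r1 m[φ0→C] = [2, 1, 6]
r1 m[φ1→K] = [0, 7, 0]
r1 m[φ1→N] = [6, 1, 0]
r1 m[φ2→P] = [4, 0, 2]
r1 m[φ2→C] = [0, 5, 4]
r1 m[φ3→P] = [0, 3, 6]
r1 m[φ3→C] = [3, 0, 1]
r1 m[φ4→P] = [5, 2, 5]
r1 m[φ4→C] = [5, 2, 8]
r1 m[φ5→P] = [0, 2, 5]
r1 m[φ5→N] = [2, 0, 2]
r1 m[K→φ0] = [0, 0, 0]
r1 m[K→φ1] = [0, 0, 0]
r1 m[P→φ2] = [0, 0, 0]
r1 m[P→φ3] = [0, 0, 0]
r1 m[P→φ4] = [0, 0, 0]
r1 m[P→φ5] = [0, 0, 0]
r1 m[N→φ1] = [0, 0, 0]
r1 m[N→φ5] = [0, 0, 0]
r1 m[C→φ0] = [0, 0, 0]
r1 m[C→φ2] = [0, 0, 0]
r1 m[C→φ3] = [0, 0, 0]
r1 m[C→φ4] = [0, 0, 0]
r2 m[φ0→K] = [4, 2, 1]
r2 m[φ0→C] = [2, 1, 6]
r2 m[φ1→K] = [0, 7, 0]
r2 m[φ1→N] = [6, 1, 0]
r2 m[φ2→P] = [4, 0, 2]
r2 m[φ2→C] = [0, 5, 4]
r2 m[φ3→P] = [0, 3, 6]
r2 m[φ3→C] = [3, 0, 1]
r2 m[φ4→P] = [5, 2, 5]
r2 m[φ4→C] = [5, 2, 8]
r2 m[φ5→P] = [0, 2, 5]
r2 m[φ5→N] = [2, 0, 2]
r2 m[K→φ0] = [0, 7, 0]
r2 m[K→φ1] = [4, 2, 1]
r2 m[P→φ2] = [5, 7, 16]
r2 m[P→φ3] = [9, 4, 12]
r2 m[P→φ4] = [4, 5, 13]
r2 m[P→φ5] = [9, 5, 13]
r2 m[N→φ1] = [2, 0, 2]
r2 m[N→φ5] = [6, 1, 0]
r2 m[C→φ0] = [8, 7, 13]
r2 m[C→φ2] = [10, 3, 15]
r2 m[C→φ3] = [7, 8, 18]
r2 m[C→φ4] = [5, 6, 11]
r3 m[φ0→K] = [12, 10, 8]
r3 m[φ0→C] = [4, 1, 7]
r3 m[φ1→K] = [2, 8, 1]
r3 m[φ1→N] = [7, 2, 1]
r3 m[φ2→P] = [8, 9, 10]
r3 m[φ2→C] = [7, 10, 9]
r3 m[φ3→P] = [8, 10, 14]
r3 m[φ3→C] = [7, 9, 8]
r3 m[φ4→P] = [10, 8, 10]
r3 m[φ4→C] = [9, 7, 13]
r3 m[φ5→P] = [1, 3, 6]
r3 m[φ5→N] = [7, 7, 11]
r3 m[K→φ0] = [0, 7, 0]
r3 m[K→φ1] = [4, 2, 1]
r3 m[P→φ2] = [5, 7, 16]
r3 m[P→φ3] = [9, 4, 12]
r3 m[P→φ4] = [4, 5, 13]
r3 m[P→φ5] = [9, 5, 13]
r3 m[N→φ1] = [2, 0, 2]
r3 m[N→φ5] = [6, 1, 0]
r3 m[C→φ0] = [8, 7, 13]
r3 m[C→φ2] = [10, 3, 15]
r3 m[C→φ3] = [7, 8, 18]
r3 m[C→φ4] = [5, 6, 11]
r4 m[φ0→K] = [12, 10, 8]
r4 m[φ0→C] = [4, 1, 7]
r4 m[φ1→K] = [2, 8, 1]
r4 m[φ1→N] = [7, 2, 1]
r4 m[φ2→P] = [8, 9, 10]
r4 m[φ2→C] = [7, 10, 9]
r4 m[φ3→P] = [8, 10, 14]
r4 m[φ3→C] = [7, 9, 8]
r4 m[φ4→P] = [10, 8, 10]
r4 m[φ4→C] = [9, 7, 13]
r4 m[φ5→P] = [1, 3, 6]
r4 m[φ5→N] = [7, 7, 11]
r4 m[K→φ0] = [2, 8, 1]
r4 m[K→φ1] = [12, 10, 8]
r4 m[P→φ2] = [19, 21, 30]
r4 m[P→φ3] = [19, 20, 26]
r4 m[P→φ4] = [17, 22, 30]
r4 m[P→φ5] = [26, 27, 34]
r4 m[N→φ1] = [7, 7, 11]
r4 m[N→φ5] = [7, 2, 1]
r4 m[C→φ0] = [23, 26, 30]
r4 m[C→φ2] = [20, 17, 28]
r4 m[C→φ3] = [20, 18, 29]
r4 m[C→φ4] = [18, 20, 24]
r5 m[φ0→K] = [27, 25, 27]
r5 m[φ0→C] = [6, 2, 8]
r5 m[φ1→K] = [9, 14, 8]
r5 m[φ1→N] = [14, 9, 8]
r5 m[φ2→P] = [22, 20, 22]
r5 m[φ2→C] = [21, 24, 23]
r5 m[φ3→P] = [18, 23, 24]
r5 m[φ3→C] = [23, 19, 20]
r5 m[φ4→P] = [23, 22, 23]
r5 m[φ4→C] = [22, 24, 26]
r5 m[φ5→P] = [2, 4, 7]
r5 m[φ5→N] = [29, 26, 28]
r5 m[K→φ0] = [2, 8, 1]
r5 m[K→φ1] = [12, 10, 8]
r5 m[P→φ2] = [19, 21, 30]
r5 m[P→φ3] = [19, 20, 26]
r5 m[P→φ4] = [17, 22, 30]
r5 m[P→φ5] = [26, 27, 34]
r5 m[N→φ1] = [7, 7, 11]
r5 m[N→φ5] = [7, 2, 1]
r5 m[C→φ0] = [23, 26, 30]
r5 m[C→φ2] = [20, 17, 28]
r5 m[C→φ3] = [20, 18, 29]
r5 m[C→φ4] = [18, 20, 24]
r6 m[φ0→K] = [27, 25, 27]
r6 m[φ0→C] = [6, 2, 8]
r6 m[φ1→K] = [9, 14, 8]
r6 m[φ1→N] = [14, 9, 8]
r6 m[φ2→P] = [22, 20, 22]
r6 m[φ2→C] = [21, 24, 23]
r6 m[φ3→P] = [18, 23, 24]
r6 m[φ3→C] = [23, 19, 20]
r6 m[φ4→P] = [23, 22, 23]
r6 m[φ4→C] = [22, 24, 26]
r6 m[φ5→P] = [2, 4, 7]
r6 m[φ5→N] = [29, 26, 28]
r6 m[K→φ0] = [9, 14, 8]
r6 m[K→φ1] = [27, 25, 27]
r6 m[P→φ2] = [43, 49, 54]
r6 m[P→φ3] = [47, 46, 52]
r6 m[P→φ4] = [42, 47, 53]
r6 m[P→φ5] = [63, 65, 69]
r6 m[N→φ1] = [29, 26, 28]
r6 m[N→φ5] = [14, 9, 8]
r6 m[C→φ0] = [66, 67, 69]
r6 m[C→φ2] = [51, 45, 54]
r6 m[C→φ3] = [49, 50, 57]
r6 m[C→φ4] = [50, 45, 51]
no fixed point within 6 rounds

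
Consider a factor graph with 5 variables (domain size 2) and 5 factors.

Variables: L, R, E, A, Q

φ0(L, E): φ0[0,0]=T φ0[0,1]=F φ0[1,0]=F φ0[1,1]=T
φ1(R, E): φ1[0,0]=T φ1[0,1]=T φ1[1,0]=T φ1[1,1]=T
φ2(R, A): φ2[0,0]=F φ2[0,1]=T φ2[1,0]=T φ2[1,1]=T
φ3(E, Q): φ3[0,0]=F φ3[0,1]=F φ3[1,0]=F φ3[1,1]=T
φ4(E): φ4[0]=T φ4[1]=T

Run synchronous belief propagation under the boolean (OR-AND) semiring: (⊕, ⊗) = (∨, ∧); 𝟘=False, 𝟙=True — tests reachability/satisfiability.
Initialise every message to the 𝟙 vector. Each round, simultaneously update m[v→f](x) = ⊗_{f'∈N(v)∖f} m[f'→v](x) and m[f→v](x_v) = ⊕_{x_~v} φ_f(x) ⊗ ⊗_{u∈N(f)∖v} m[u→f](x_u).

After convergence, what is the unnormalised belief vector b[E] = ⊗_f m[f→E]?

b[E] = [F, T]

init: all messages = 𝟙 over 2 values
r1 m[φ0→L] = [T, T]
r1 m[φ0→E] = [T, T]
r1 m[φ1→R] = [T, T]
r1 m[φ1→E] = [T, T]
r1 m[φ2→R] = [T, T]
r1 m[φ2→A] = [T, T]
r1 m[φ3→E] = [F, T]
r1 m[φ3→Q] = [F, T]
r1 m[φ4→E] = [T, T]
r1 m[L→φ0] = [T, T]
r1 m[R→φ1] = [T, T]
r1 m[R→φ2] = [T, T]
r1 m[E→φ0] = [T, T]
r1 m[E→φ1] = [T, T]
r1 m[E→φ3] = [T, T]
r1 m[E→φ4] = [T, T]
r1 m[A→φ2] = [T, T]
r1 m[Q→φ3] = [T, T]
r2 m[φ0→L] = [T, T]
r2 m[φ0→E] = [T, T]
r2 m[φ1→R] = [T, T]
r2 m[φ1→E] = [T, T]
r2 m[φ2→R] = [T, T]
r2 m[φ2→A] = [T, T]
r2 m[φ3→E] = [F, T]
r2 m[φ3→Q] = [F, T]
r2 m[φ4→E] = [T, T]
r2 m[L→φ0] = [T, T]
r2 m[R→φ1] = [T, T]
r2 m[R→φ2] = [T, T]
r2 m[E→φ0] = [F, T]
r2 m[E→φ1] = [F, T]
r2 m[E→φ3] = [T, T]
r2 m[E→φ4] = [F, T]
r2 m[A→φ2] = [T, T]
r2 m[Q→φ3] = [T, T]
r3 m[φ0→L] = [F, T]
r3 m[φ0→E] = [T, T]
r3 m[φ1→R] = [T, T]
r3 m[φ1→E] = [T, T]
r3 m[φ2→R] = [T, T]
r3 m[φ2→A] = [T, T]
r3 m[φ3→E] = [F, T]
r3 m[φ3→Q] = [F, T]
r3 m[φ4→E] = [T, T]
r3 m[L→φ0] = [T, T]
r3 m[R→φ1] = [T, T]
r3 m[R→φ2] = [T, T]
r3 m[E→φ0] = [F, T]
r3 m[E→φ1] = [F, T]
r3 m[E→φ3] = [T, T]
r3 m[E→φ4] = [F, T]
r3 m[A→φ2] = [T, T]
r3 m[Q→φ3] = [T, T]
r4 m[φ0→L] = [F, T]
r4 m[φ0→E] = [T, T]
r4 m[φ1→R] = [T, T]
r4 m[φ1→E] = [T, T]
r4 m[φ2→R] = [T, T]
r4 m[φ2→A] = [T, T]
r4 m[φ3→E] = [F, T]
r4 m[φ3→Q] = [F, T]
r4 m[φ4→E] = [T, T]
r4 m[L→φ0] = [T, T]
r4 m[R→φ1] = [T, T]
r4 m[R→φ2] = [T, T]
r4 m[E→φ0] = [F, T]
r4 m[E→φ1] = [F, T]
r4 m[E→φ3] = [T, T]
r4 m[E→φ4] = [F, T]
r4 m[A→φ2] = [T, T]
r4 m[Q→φ3] = [T, T]
fixed point reached at round 4
b[E] = ⊗ incoming = [F, T]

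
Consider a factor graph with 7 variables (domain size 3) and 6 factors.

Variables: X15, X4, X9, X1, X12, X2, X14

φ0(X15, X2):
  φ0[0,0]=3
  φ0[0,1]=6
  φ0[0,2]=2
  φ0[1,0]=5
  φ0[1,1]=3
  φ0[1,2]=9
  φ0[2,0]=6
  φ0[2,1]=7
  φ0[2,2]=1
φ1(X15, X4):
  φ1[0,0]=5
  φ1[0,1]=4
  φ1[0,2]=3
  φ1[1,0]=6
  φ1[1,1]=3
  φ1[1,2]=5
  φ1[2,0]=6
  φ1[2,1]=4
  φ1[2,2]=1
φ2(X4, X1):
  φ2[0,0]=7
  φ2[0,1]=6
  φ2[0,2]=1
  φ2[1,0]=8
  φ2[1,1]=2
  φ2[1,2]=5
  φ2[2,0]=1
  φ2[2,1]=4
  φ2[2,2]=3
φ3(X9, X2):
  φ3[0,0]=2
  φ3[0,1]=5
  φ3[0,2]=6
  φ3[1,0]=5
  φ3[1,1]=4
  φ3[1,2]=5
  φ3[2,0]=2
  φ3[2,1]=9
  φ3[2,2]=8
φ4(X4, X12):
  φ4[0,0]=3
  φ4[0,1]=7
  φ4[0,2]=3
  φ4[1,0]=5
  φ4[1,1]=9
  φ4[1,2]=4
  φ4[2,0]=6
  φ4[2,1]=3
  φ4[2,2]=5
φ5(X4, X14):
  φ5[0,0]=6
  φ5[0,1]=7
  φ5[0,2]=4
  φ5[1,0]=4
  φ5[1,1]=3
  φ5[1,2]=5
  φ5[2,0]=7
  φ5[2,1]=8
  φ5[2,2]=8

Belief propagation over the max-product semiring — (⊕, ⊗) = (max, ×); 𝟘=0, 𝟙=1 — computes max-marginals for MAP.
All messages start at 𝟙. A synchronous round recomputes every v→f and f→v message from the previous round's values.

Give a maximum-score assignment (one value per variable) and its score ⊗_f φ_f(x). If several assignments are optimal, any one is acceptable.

assignment: (X15=1, X4=0, X9=2, X1=0, X12=1, X2=2, X14=1); score = 148176

init: all messages = 𝟙 over 3 values
r1 m[φ0→X15] = [6, 9, 7]
r1 m[φ0→X2] = [6, 7, 9]
r1 m[φ1→X15] = [5, 6, 6]
r1 m[φ1→X4] = [6, 4, 5]
r1 m[φ2→X4] = [7, 8, 4]
r1 m[φ2→X1] = [8, 6, 5]
r1 m[φ3→X9] = [6, 5, 9]
r1 m[φ3→X2] = [5, 9, 8]
r1 m[φ4→X4] = [7, 9, 6]
r1 m[φ4→X12] = [6, 9, 5]
r1 m[φ5→X4] = [7, 5, 8]
r1 m[φ5→X14] = [7, 8, 8]
r1 m[X15→φ0] = [1, 1, 1]
r1 m[X15→φ1] = [1, 1, 1]
r1 m[X4→φ1] = [1, 1, 1]
r1 m[X4→φ2] = [1, 1, 1]
r1 m[X4→φ4] = [1, 1, 1]
r1 m[X4→φ5] = [1, 1, 1]
r1 m[X9→φ3] = [1, 1, 1]
r1 m[X1→φ2] = [1, 1, 1]
r1 m[X12→φ4] = [1, 1, 1]
r1 m[X2→φ0] = [1, 1, 1]
r1 m[X2→φ3] = [1, 1, 1]
r1 m[X14→φ5] = [1, 1, 1]
r2 m[φ0→X15] = [6, 9, 7]
r2 m[φ0→X2] = [6, 7, 9]
r2 m[φ1→X15] = [5, 6, 6]
r2 m[φ1→X4] = [6, 4, 5]
r2 m[φ2→X4] = [7, 8, 4]
r2 m[φ2→X1] = [8, 6, 5]
r2 m[φ3→X9] = [6, 5, 9]
r2 m[φ3→X2] = [5, 9, 8]
r2 m[φ4→X4] = [7, 9, 6]
r2 m[φ4→X12] = [6, 9, 5]
r2 m[φ5→X4] = [7, 5, 8]
r2 m[φ5→X14] = [7, 8, 8]
r2 m[X15→φ0] = [5, 6, 6]
r2 m[X15→φ1] = [6, 9, 7]
r2 m[X4→φ1] = [343, 360, 192]
r2 m[X4→φ2] = [294, 180, 240]
r2 m[X4→φ4] = [294, 160, 160]
r2 m[X4→φ5] = [294, 288, 120]
r2 m[X9→φ3] = [1, 1, 1]
r2 m[X1→φ2] = [1, 1, 1]
r2 m[X12→φ4] = [1, 1, 1]
r2 m[X2→φ0] = [5, 9, 8]
r2 m[X2→φ3] = [6, 7, 9]
r2 m[X14→φ5] = [1, 1, 1]
r3 m[φ0→X15] = [54, 72, 63]
r3 m[φ0→X2] = [36, 42, 54]
r3 m[φ1→X15] = [1715, 2058, 2058]
r3 m[φ1→X4] = [54, 28, 45]
r3 m[φ2→X4] = [7, 8, 4]
r3 m[φ2→X1] = [2058, 1764, 900]
r3 m[φ3→X9] = [54, 45, 72]
r3 m[φ3→X2] = [5, 9, 8]
r3 m[φ4→X4] = [7, 9, 6]
r3 m[φ4→X12] = [960, 2058, 882]
r3 m[φ5→X4] = [7, 5, 8]
r3 m[φ5→X14] = [1764, 2058, 1440]
r3 m[X15→φ0] = [5, 6, 6]
r3 m[X15→φ1] = [6, 9, 7]
r3 m[X4→φ1] = [343, 360, 192]
r3 m[X4→φ2] = [294, 180, 240]
r3 m[X4→φ4] = [294, 160, 160]
r3 m[X4→φ5] = [294, 288, 120]
r3 m[X9→φ3] = [1, 1, 1]
r3 m[X1→φ2] = [1, 1, 1]
r3 m[X12→φ4] = [1, 1, 1]
r3 m[X2→φ0] = [5, 9, 8]
r3 m[X2→φ3] = [6, 7, 9]
r3 m[X14→φ5] = [1, 1, 1]
r4 m[φ0→X15] = [54, 72, 63]
r4 m[φ0→X2] = [36, 42, 54]
r4 m[φ1→X15] = [1715, 2058, 2058]
r4 m[φ1→X4] = [54, 28, 45]
r4 m[φ2→X4] = [7, 8, 4]
r4 m[φ2→X1] = [2058, 1764, 900]
r4 m[φ3→X9] = [54, 45, 72]
r4 m[φ3→X2] = [5, 9, 8]
r4 m[φ4→X4] = [7, 9, 6]
r4 m[φ4→X12] = [960, 2058, 882]
r4 m[φ5→X4] = [7, 5, 8]
r4 m[φ5→X14] = [1764, 2058, 1440]
r4 m[X15→φ0] = [1715, 2058, 2058]
r4 m[X15→φ1] = [54, 72, 63]
r4 m[X4→φ1] = [343, 360, 192]
r4 m[X4→φ2] = [2646, 1260, 2160]
r4 m[X4→φ4] = [2646, 1120, 1440]
r4 m[X4→φ5] = [2646, 2016, 1080]
r4 m[X9→φ3] = [1, 1, 1]
r4 m[X1→φ2] = [1, 1, 1]
r4 m[X12→φ4] = [1, 1, 1]
r4 m[X2→φ0] = [5, 9, 8]
r4 m[X2→φ3] = [36, 42, 54]
r4 m[X14→φ5] = [1, 1, 1]
r5 m[φ0→X15] = [54, 72, 63]
r5 m[φ0→X2] = [12348, 14406, 18522]
r5 m[φ1→X15] = [1715, 2058, 2058]
r5 m[φ1→X4] = [432, 252, 360]
r5 m[φ2→X4] = [7, 8, 4]
r5 m[φ2→X1] = [18522, 15876, 6480]
r5 m[φ3→X9] = [324, 270, 432]
r5 m[φ3→X2] = [5, 9, 8]
r5 m[φ4→X4] = [7, 9, 6]
r5 m[φ4→X12] = [8640, 18522, 7938]
r5 m[φ5→X4] = [7, 5, 8]
r5 m[φ5→X14] = [15876, 18522, 10584]
r5 m[X15→φ0] = [1715, 2058, 2058]
r5 m[X15→φ1] = [54, 72, 63]
r5 m[X4→φ1] = [343, 360, 192]
r5 m[X4→φ2] = [2646, 1260, 2160]
r5 m[X4→φ4] = [2646, 1120, 1440]
r5 m[X4→φ5] = [2646, 2016, 1080]
r5 m[X9→φ3] = [1, 1, 1]
r5 m[X1→φ2] = [1, 1, 1]
r5 m[X12→φ4] = [1, 1, 1]
r5 m[X2→φ0] = [5, 9, 8]
r5 m[X2→φ3] = [36, 42, 54]
r5 m[X14→φ5] = [1, 1, 1]
r6 m[φ0→X15] = [54, 72, 63]
r6 m[φ0→X2] = [12348, 14406, 18522]
r6 m[φ1→X15] = [1715, 2058, 2058]
r6 m[φ1→X4] = [432, 252, 360]
r6 m[φ2→X4] = [7, 8, 4]
r6 m[φ2→X1] = [18522, 15876, 6480]
r6 m[φ3→X9] = [324, 270, 432]
r6 m[φ3→X2] = [5, 9, 8]
r6 m[φ4→X4] = [7, 9, 6]
r6 m[φ4→X12] = [8640, 18522, 7938]
r6 m[φ5→X4] = [7, 5, 8]
r6 m[φ5→X14] = [15876, 18522, 10584]
r6 m[X15→φ0] = [1715, 2058, 2058]
r6 m[X15→φ1] = [54, 72, 63]
r6 m[X4→φ1] = [343, 360, 192]
r6 m[X4→φ2] = [21168, 11340, 17280]
r6 m[X4→φ4] = [21168, 10080, 11520]
r6 m[X4→φ5] = [21168, 18144, 8640]
r6 m[X9→φ3] = [1, 1, 1]
r6 m[X1→φ2] = [1, 1, 1]
r6 m[X12→φ4] = [1, 1, 1]
r6 m[X2→φ0] = [5, 9, 8]
r6 m[X2→φ3] = [12348, 14406, 18522]
r6 m[X14→φ5] = [1, 1, 1]
r7 m[φ0→X15] = [54, 72, 63]
r7 m[φ0→X2] = [12348, 14406, 18522]
r7 m[φ1→X15] = [1715, 2058, 2058]
r7 m[φ1→X4] = [432, 252, 360]
r7 m[φ2→X4] = [7, 8, 4]
r7 m[φ2→X1] = [148176, 127008, 56700]
r7 m[φ3→X9] = [111132, 92610, 148176]
r7 m[φ3→X2] = [5, 9, 8]
r7 m[φ4→X4] = [7, 9, 6]
r7 m[φ4→X12] = [69120, 148176, 63504]
r7 m[φ5→X4] = [7, 5, 8]
r7 m[φ5→X14] = [127008, 148176, 90720]
r7 m[X15→φ0] = [1715, 2058, 2058]
r7 m[X15→φ1] = [54, 72, 63]
r7 m[X4→φ1] = [343, 360, 192]
r7 m[X4→φ2] = [21168, 11340, 17280]
r7 m[X4→φ4] = [21168, 10080, 11520]
r7 m[X4→φ5] = [21168, 18144, 8640]
r7 m[X9→φ3] = [1, 1, 1]
r7 m[X1→φ2] = [1, 1, 1]
r7 m[X12→φ4] = [1, 1, 1]
r7 m[X2→φ0] = [5, 9, 8]
r7 m[X2→φ3] = [12348, 14406, 18522]
r7 m[X14→φ5] = [1, 1, 1]
r8 m[φ0→X15] = [54, 72, 63]
r8 m[φ0→X2] = [12348, 14406, 18522]
r8 m[φ1→X15] = [1715, 2058, 2058]
r8 m[φ1→X4] = [432, 252, 360]
r8 m[φ2→X4] = [7, 8, 4]
r8 m[φ2→X1] = [148176, 127008, 56700]
r8 m[φ3→X9] = [111132, 92610, 148176]
r8 m[φ3→X2] = [5, 9, 8]
r8 m[φ4→X4] = [7, 9, 6]
r8 m[φ4→X12] = [69120, 148176, 63504]
r8 m[φ5→X4] = [7, 5, 8]
r8 m[φ5→X14] = [127008, 148176, 90720]
r8 m[X15→φ0] = [1715, 2058, 2058]
r8 m[X15→φ1] = [54, 72, 63]
r8 m[X4→φ1] = [343, 360, 192]
r8 m[X4→φ2] = [21168, 11340, 17280]
r8 m[X4→φ4] = [21168, 10080, 11520]
r8 m[X4→φ5] = [21168, 18144, 8640]
r8 m[X9→φ3] = [1, 1, 1]
r8 m[X1→φ2] = [1, 1, 1]
r8 m[X12→φ4] = [1, 1, 1]
r8 m[X2→φ0] = [5, 9, 8]
r8 m[X2→φ3] = [12348, 14406, 18522]
r8 m[X14→φ5] = [1, 1, 1]
fixed point reached at round 8
traceback from X15: (X15=1, X4=0, X9=2, X1=0, X12=1, X2=2, X14=1), score=148176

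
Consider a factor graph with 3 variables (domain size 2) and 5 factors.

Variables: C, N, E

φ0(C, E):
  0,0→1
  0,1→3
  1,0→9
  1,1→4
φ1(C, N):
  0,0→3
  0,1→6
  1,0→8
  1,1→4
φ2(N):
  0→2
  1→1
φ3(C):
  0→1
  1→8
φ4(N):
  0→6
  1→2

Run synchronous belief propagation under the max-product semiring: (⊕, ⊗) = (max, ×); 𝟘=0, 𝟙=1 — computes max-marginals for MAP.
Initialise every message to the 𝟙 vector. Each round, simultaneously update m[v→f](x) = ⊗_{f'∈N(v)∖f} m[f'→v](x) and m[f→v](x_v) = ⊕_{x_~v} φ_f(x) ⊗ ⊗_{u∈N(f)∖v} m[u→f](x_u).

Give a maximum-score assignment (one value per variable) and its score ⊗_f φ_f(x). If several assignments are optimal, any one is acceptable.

init: all messages = 𝟙 over 2 values
r1 m[φ0→C] = [3, 9]
r1 m[φ0→E] = [9, 4]
r1 m[φ1→C] = [6, 8]
r1 m[φ1→N] = [8, 6]
r1 m[φ2→N] = [2, 1]
r1 m[φ3→C] = [1, 8]
r1 m[φ4→N] = [6, 2]
r1 m[C→φ0] = [1, 1]
r1 m[C→φ1] = [1, 1]
r1 m[C→φ3] = [1, 1]
r1 m[N→φ1] = [1, 1]
r1 m[N→φ2] = [1, 1]
r1 m[N→φ4] = [1, 1]
r1 m[E→φ0] = [1, 1]
r2 m[φ0→C] = [3, 9]
r2 m[φ0→E] = [9, 4]
r2 m[φ1→C] = [6, 8]
r2 m[φ1→N] = [8, 6]
r2 m[φ2→N] = [2, 1]
r2 m[φ3→C] = [1, 8]
r2 m[φ4→N] = [6, 2]
r2 m[C→φ0] = [6, 64]
r2 m[C→φ1] = [3, 72]
r2 m[C→φ3] = [18, 72]
r2 m[N→φ1] = [12, 2]
r2 m[N→φ2] = [48, 12]
r2 m[N→φ4] = [16, 6]
r2 m[E→φ0] = [1, 1]
r3 m[φ0→C] = [3, 9]
r3 m[φ0→E] = [576, 256]
r3 m[φ1→C] = [36, 96]
r3 m[φ1→N] = [576, 288]
r3 m[φ2→N] = [2, 1]
r3 m[φ3→C] = [1, 8]
r3 m[φ4→N] = [6, 2]
r3 m[C→φ0] = [6, 64]
r3 m[C→φ1] = [3, 72]
r3 m[C→φ3] = [18, 72]
r3 m[N→φ1] = [12, 2]
r3 m[N→φ2] = [48, 12]
r3 m[N→φ4] = [16, 6]
r3 m[E→φ0] = [1, 1]
r4 m[φ0→C] = [3, 9]
r4 m[φ0→E] = [576, 256]
r4 m[φ1→C] = [36, 96]
r4 m[φ1→N] = [576, 288]
r4 m[φ2→N] = [2, 1]
r4 m[φ3→C] = [1, 8]
r4 m[φ4→N] = [6, 2]
r4 m[C→φ0] = [36, 768]
r4 m[C→φ1] = [3, 72]
r4 m[C→φ3] = [108, 864]
r4 m[N→φ1] = [12, 2]
r4 m[N→φ2] = [3456, 576]
r4 m[N→φ4] = [1152, 288]
r4 m[E→φ0] = [1, 1]
r5 m[φ0→C] = [3, 9]
r5 m[φ0→E] = [6912, 3072]
r5 m[φ1→C] = [36, 96]
r5 m[φ1→N] = [576, 288]
r5 m[φ2→N] = [2, 1]
r5 m[φ3→C] = [1, 8]
r5 m[φ4→N] = [6, 2]
r5 m[C→φ0] = [36, 768]
r5 m[C→φ1] = [3, 72]
r5 m[C→φ3] = [108, 864]
r5 m[N→φ1] = [12, 2]
r5 m[N→φ2] = [3456, 576]
r5 m[N→φ4] = [1152, 288]
r5 m[E→φ0] = [1, 1]
r6 m[φ0→C] = [3, 9]
r6 m[φ0→E] = [6912, 3072]
r6 m[φ1→C] = [36, 96]
r6 m[φ1→N] = [576, 288]
r6 m[φ2→N] = [2, 1]
r6 m[φ3→C] = [1, 8]
r6 m[φ4→N] = [6, 2]
r6 m[C→φ0] = [36, 768]
r6 m[C→φ1] = [3, 72]
r6 m[C→φ3] = [108, 864]
r6 m[N→φ1] = [12, 2]
r6 m[N→φ2] = [3456, 576]
r6 m[N→φ4] = [1152, 288]
r6 m[E→φ0] = [1, 1]
fixed point reached at round 6
traceback from C: (C=1, N=0, E=0), score=6912

assignment: (C=1, N=0, E=0); score = 6912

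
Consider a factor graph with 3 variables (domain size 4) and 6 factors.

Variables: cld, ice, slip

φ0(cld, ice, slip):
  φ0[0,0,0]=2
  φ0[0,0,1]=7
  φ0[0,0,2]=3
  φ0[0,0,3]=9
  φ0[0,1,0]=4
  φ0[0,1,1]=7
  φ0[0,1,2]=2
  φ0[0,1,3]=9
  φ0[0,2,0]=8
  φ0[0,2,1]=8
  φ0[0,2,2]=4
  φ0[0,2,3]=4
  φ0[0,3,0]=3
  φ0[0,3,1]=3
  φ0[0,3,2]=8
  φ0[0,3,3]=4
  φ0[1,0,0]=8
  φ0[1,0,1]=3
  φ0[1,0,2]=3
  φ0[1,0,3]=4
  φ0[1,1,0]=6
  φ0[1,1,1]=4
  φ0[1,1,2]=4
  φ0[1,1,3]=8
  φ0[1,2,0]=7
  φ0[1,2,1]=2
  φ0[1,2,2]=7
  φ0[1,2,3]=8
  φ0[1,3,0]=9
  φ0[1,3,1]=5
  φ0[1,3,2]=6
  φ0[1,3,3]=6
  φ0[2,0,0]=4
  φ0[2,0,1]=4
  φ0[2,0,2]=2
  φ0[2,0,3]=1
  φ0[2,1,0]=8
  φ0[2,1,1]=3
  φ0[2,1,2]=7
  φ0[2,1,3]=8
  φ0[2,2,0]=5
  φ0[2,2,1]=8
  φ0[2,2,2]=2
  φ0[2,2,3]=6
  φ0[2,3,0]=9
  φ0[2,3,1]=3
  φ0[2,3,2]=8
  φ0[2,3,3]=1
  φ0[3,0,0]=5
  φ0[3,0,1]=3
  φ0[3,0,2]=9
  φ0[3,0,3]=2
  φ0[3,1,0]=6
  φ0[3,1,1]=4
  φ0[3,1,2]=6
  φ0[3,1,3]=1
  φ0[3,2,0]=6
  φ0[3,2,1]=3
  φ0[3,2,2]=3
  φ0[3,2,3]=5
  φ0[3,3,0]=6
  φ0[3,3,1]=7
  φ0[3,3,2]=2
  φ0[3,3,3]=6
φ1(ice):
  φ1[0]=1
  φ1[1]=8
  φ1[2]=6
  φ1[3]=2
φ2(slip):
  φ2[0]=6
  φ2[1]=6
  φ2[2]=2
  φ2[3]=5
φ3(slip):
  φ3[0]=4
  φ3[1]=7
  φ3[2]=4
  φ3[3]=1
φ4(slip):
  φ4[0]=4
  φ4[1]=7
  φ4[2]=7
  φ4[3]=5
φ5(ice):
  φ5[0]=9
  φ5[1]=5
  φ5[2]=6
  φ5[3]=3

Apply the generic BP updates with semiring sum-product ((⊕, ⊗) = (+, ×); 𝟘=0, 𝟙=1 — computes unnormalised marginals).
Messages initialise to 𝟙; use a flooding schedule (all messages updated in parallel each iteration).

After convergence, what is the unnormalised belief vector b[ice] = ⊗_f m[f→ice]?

b[ice] = [73566, 372400, 365076, 57918]

init: all messages = 𝟙 over 4 values
r1 m[φ0→cld] = [85, 90, 79, 74]
r1 m[φ0→ice] = [69, 87, 86, 86]
r1 m[φ0→slip] = [96, 74, 76, 82]
r1 m[φ1→ice] = [1, 8, 6, 2]
r1 m[φ2→slip] = [6, 6, 2, 5]
r1 m[φ3→slip] = [4, 7, 4, 1]
r1 m[φ4→slip] = [4, 7, 7, 5]
r1 m[φ5→ice] = [9, 5, 6, 3]
r1 m[cld→φ0] = [1, 1, 1, 1]
r1 m[ice→φ0] = [1, 1, 1, 1]
r1 m[ice→φ1] = [1, 1, 1, 1]
r1 m[ice→φ5] = [1, 1, 1, 1]
r1 m[slip→φ0] = [1, 1, 1, 1]
r1 m[slip→φ2] = [1, 1, 1, 1]
r1 m[slip→φ3] = [1, 1, 1, 1]
r1 m[slip→φ4] = [1, 1, 1, 1]
r2 m[φ0→cld] = [85, 90, 79, 74]
r2 m[φ0→ice] = [69, 87, 86, 86]
r2 m[φ0→slip] = [96, 74, 76, 82]
r2 m[φ1→ice] = [1, 8, 6, 2]
r2 m[φ2→slip] = [6, 6, 2, 5]
r2 m[φ3→slip] = [4, 7, 4, 1]
r2 m[φ4→slip] = [4, 7, 7, 5]
r2 m[φ5→ice] = [9, 5, 6, 3]
r2 m[cld→φ0] = [1, 1, 1, 1]
r2 m[ice→φ0] = [9, 40, 36, 6]
r2 m[ice→φ1] = [621, 435, 516, 258]
r2 m[ice→φ5] = [69, 696, 516, 172]
r2 m[slip→φ0] = [96, 294, 56, 25]
r2 m[slip→φ2] = [1536, 3626, 2128, 410]
r2 m[slip→φ3] = [2304, 3108, 1064, 2050]
r2 m[slip→φ4] = [2304, 3108, 608, 410]
r3 m[φ0→cld] = [269239, 187894, 229651, 182176]
r3 m[φ0→ice] = [8174, 9310, 10141, 9653]
r3 m[φ0→slip] = [2229, 1737, 1633, 2114]
r3 m[φ1→ice] = [1, 8, 6, 2]
r3 m[φ2→slip] = [6, 6, 2, 5]
r3 m[φ3→slip] = [4, 7, 4, 1]
r3 m[φ4→slip] = [4, 7, 7, 5]
r3 m[φ5→ice] = [9, 5, 6, 3]
r3 m[cld→φ0] = [1, 1, 1, 1]
r3 m[ice→φ0] = [9, 40, 36, 6]
r3 m[ice→φ1] = [621, 435, 516, 258]
r3 m[ice→φ5] = [69, 696, 516, 172]
r3 m[slip→φ0] = [96, 294, 56, 25]
r3 m[slip→φ2] = [1536, 3626, 2128, 410]
r3 m[slip→φ3] = [2304, 3108, 1064, 2050]
r3 m[slip→φ4] = [2304, 3108, 608, 410]
r4 m[φ0→cld] = [269239, 187894, 229651, 182176]
r4 m[φ0→ice] = [8174, 9310, 10141, 9653]
r4 m[φ0→slip] = [2229, 1737, 1633, 2114]
r4 m[φ1→ice] = [1, 8, 6, 2]
r4 m[φ2→slip] = [6, 6, 2, 5]
r4 m[φ3→slip] = [4, 7, 4, 1]
r4 m[φ4→slip] = [4, 7, 7, 5]
r4 m[φ5→ice] = [9, 5, 6, 3]
r4 m[cld→φ0] = [1, 1, 1, 1]
r4 m[ice→φ0] = [9, 40, 36, 6]
r4 m[ice→φ1] = [73566, 46550, 60846, 28959]
r4 m[ice→φ5] = [8174, 74480, 60846, 19306]
r4 m[slip→φ0] = [96, 294, 56, 25]
r4 m[slip→φ2] = [35664, 85113, 45724, 10570]
r4 m[slip→φ3] = [53496, 72954, 22862, 52850]
r4 m[slip→φ4] = [53496, 72954, 13064, 10570]
r5 m[φ0→cld] = [269239, 187894, 229651, 182176]
r5 m[φ0→ice] = [8174, 9310, 10141, 9653]
r5 m[φ0→slip] = [2229, 1737, 1633, 2114]
r5 m[φ1→ice] = [1, 8, 6, 2]
r5 m[φ2→slip] = [6, 6, 2, 5]
r5 m[φ3→slip] = [4, 7, 4, 1]
r5 m[φ4→slip] = [4, 7, 7, 5]
r5 m[φ5→ice] = [9, 5, 6, 3]
r5 m[cld→φ0] = [1, 1, 1, 1]
r5 m[ice→φ0] = [9, 40, 36, 6]
r5 m[ice→φ1] = [73566, 46550, 60846, 28959]
r5 m[ice→φ5] = [8174, 74480, 60846, 19306]
r5 m[slip→φ0] = [96, 294, 56, 25]
r5 m[slip→φ2] = [35664, 85113, 45724, 10570]
r5 m[slip→φ3] = [53496, 72954, 22862, 52850]
r5 m[slip→φ4] = [53496, 72954, 13064, 10570]
fixed point reached at round 5
b[ice] = ⊗ incoming = [73566, 372400, 365076, 57918]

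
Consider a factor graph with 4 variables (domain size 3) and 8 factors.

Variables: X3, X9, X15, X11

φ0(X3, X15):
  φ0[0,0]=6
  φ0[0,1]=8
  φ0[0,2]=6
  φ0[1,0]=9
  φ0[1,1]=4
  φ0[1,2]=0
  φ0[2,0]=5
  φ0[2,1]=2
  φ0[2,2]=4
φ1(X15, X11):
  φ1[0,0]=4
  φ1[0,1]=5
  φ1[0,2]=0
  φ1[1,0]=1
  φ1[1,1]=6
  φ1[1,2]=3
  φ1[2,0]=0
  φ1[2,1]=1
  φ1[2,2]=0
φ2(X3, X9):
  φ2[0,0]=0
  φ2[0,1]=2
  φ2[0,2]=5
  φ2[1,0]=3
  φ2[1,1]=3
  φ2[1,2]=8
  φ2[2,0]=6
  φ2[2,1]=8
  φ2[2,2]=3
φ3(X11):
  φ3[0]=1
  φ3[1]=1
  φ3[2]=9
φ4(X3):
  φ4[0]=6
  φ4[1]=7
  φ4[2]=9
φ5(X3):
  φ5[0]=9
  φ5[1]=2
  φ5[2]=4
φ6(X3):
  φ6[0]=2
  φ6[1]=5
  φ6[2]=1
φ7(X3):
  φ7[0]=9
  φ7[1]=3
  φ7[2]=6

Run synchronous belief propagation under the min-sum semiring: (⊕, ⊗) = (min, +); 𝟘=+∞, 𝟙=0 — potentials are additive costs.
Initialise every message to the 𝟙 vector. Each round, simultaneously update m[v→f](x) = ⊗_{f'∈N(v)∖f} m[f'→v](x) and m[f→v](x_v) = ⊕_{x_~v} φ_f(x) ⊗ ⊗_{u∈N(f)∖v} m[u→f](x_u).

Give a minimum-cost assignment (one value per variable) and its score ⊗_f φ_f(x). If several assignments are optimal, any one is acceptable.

init: all messages = 𝟙 over 3 values
r1 m[φ0→X3] = [6, 0, 2]
r1 m[φ0→X15] = [5, 2, 0]
r1 m[φ1→X15] = [0, 1, 0]
r1 m[φ1→X11] = [0, 1, 0]
r1 m[φ2→X3] = [0, 3, 3]
r1 m[φ2→X9] = [0, 2, 3]
r1 m[φ3→X11] = [1, 1, 9]
r1 m[φ4→X3] = [6, 7, 9]
r1 m[φ5→X3] = [9, 2, 4]
r1 m[φ6→X3] = [2, 5, 1]
r1 m[φ7→X3] = [9, 3, 6]
r1 m[X3→φ0] = [0, 0, 0]
r1 m[X3→φ2] = [0, 0, 0]
r1 m[X3→φ4] = [0, 0, 0]
r1 m[X3→φ5] = [0, 0, 0]
r1 m[X3→φ6] = [0, 0, 0]
r1 m[X3→φ7] = [0, 0, 0]
r1 m[X9→φ2] = [0, 0, 0]
r1 m[X15→φ0] = [0, 0, 0]
r1 m[X15→φ1] = [0, 0, 0]
r1 m[X11→φ1] = [0, 0, 0]
r1 m[X11→φ3] = [0, 0, 0]
r2 m[φ0→X3] = [6, 0, 2]
r2 m[φ0→X15] = [5, 2, 0]
r2 m[φ1→X15] = [0, 1, 0]
r2 m[φ1→X11] = [0, 1, 0]
r2 m[φ2→X3] = [0, 3, 3]
r2 m[φ2→X9] = [0, 2, 3]
r2 m[φ3→X11] = [1, 1, 9]
r2 m[φ4→X3] = [6, 7, 9]
r2 m[φ5→X3] = [9, 2, 4]
r2 m[φ6→X3] = [2, 5, 1]
r2 m[φ7→X3] = [9, 3, 6]
r2 m[X3→φ0] = [26, 20, 23]
r2 m[X3→φ2] = [32, 17, 22]
r2 m[X3→φ4] = [26, 13, 16]
r2 m[X3→φ5] = [23, 18, 21]
r2 m[X3→φ6] = [30, 15, 24]
r2 m[X3→φ7] = [23, 17, 19]
r2 m[X9→φ2] = [0, 0, 0]
r2 m[X15→φ0] = [0, 1, 0]
r2 m[X15→φ1] = [5, 2, 0]
r2 m[X11→φ1] = [1, 1, 9]
r2 m[X11→φ3] = [0, 1, 0]
r3 m[φ0→X3] = [6, 0, 3]
r3 m[φ0→X15] = [28, 24, 20]
r3 m[φ1→X15] = [5, 2, 1]
r3 m[φ1→X11] = [0, 1, 0]
r3 m[φ2→X3] = [0, 3, 3]
r3 m[φ2→X9] = [20, 20, 25]
r3 m[φ3→X11] = [1, 1, 9]
r3 m[φ4→X3] = [6, 7, 9]
r3 m[φ5→X3] = [9, 2, 4]
r3 m[φ6→X3] = [2, 5, 1]
r3 m[φ7→X3] = [9, 3, 6]
r3 m[X3→φ0] = [26, 20, 23]
r3 m[X3→φ2] = [32, 17, 22]
r3 m[X3→φ4] = [26, 13, 16]
r3 m[X3→φ5] = [23, 18, 21]
r3 m[X3→φ6] = [30, 15, 24]
r3 m[X3→φ7] = [23, 17, 19]
r3 m[X9→φ2] = [0, 0, 0]
r3 m[X15→φ0] = [0, 1, 0]
r3 m[X15→φ1] = [5, 2, 0]
r3 m[X11→φ1] = [1, 1, 9]
r3 m[X11→φ3] = [0, 1, 0]
r4 m[φ0→X3] = [6, 0, 3]
r4 m[φ0→X15] = [28, 24, 20]
r4 m[φ1→X15] = [5, 2, 1]
r4 m[φ1→X11] = [0, 1, 0]
r4 m[φ2→X3] = [0, 3, 3]
r4 m[φ2→X9] = [20, 20, 25]
r4 m[φ3→X11] = [1, 1, 9]
r4 m[φ4→X3] = [6, 7, 9]
r4 m[φ5→X3] = [9, 2, 4]
r4 m[φ6→X3] = [2, 5, 1]
r4 m[φ7→X3] = [9, 3, 6]
r4 m[X3→φ0] = [26, 20, 23]
r4 m[X3→φ2] = [32, 17, 23]
r4 m[X3→φ4] = [26, 13, 17]
r4 m[X3→φ5] = [23, 18, 22]
r4 m[X3→φ6] = [30, 15, 25]
r4 m[X3→φ7] = [23, 17, 20]
r4 m[X9→φ2] = [0, 0, 0]
r4 m[X15→φ0] = [5, 2, 1]
r4 m[X15→φ1] = [28, 24, 20]
r4 m[X11→φ1] = [1, 1, 9]
r4 m[X11→φ3] = [0, 1, 0]
r5 m[φ0→X3] = [7, 1, 4]
r5 m[φ0→X15] = [28, 24, 20]
r5 m[φ1→X15] = [5, 2, 1]
r5 m[φ1→X11] = [20, 21, 20]
r5 m[φ2→X3] = [0, 3, 3]
r5 m[φ2→X9] = [20, 20, 25]
r5 m[φ3→X11] = [1, 1, 9]
r5 m[φ4→X3] = [6, 7, 9]
r5 m[φ5→X3] = [9, 2, 4]
r5 m[φ6→X3] = [2, 5, 1]
r5 m[φ7→X3] = [9, 3, 6]
r5 m[X3→φ0] = [26, 20, 23]
r5 m[X3→φ2] = [32, 17, 23]
r5 m[X3→φ4] = [26, 13, 17]
r5 m[X3→φ5] = [23, 18, 22]
r5 m[X3→φ6] = [30, 15, 25]
r5 m[X3→φ7] = [23, 17, 20]
r5 m[X9→φ2] = [0, 0, 0]
r5 m[X15→φ0] = [5, 2, 1]
r5 m[X15→φ1] = [28, 24, 20]
r5 m[X11→φ1] = [1, 1, 9]
r5 m[X11→φ3] = [0, 1, 0]
r6 m[φ0→X3] = [7, 1, 4]
r6 m[φ0→X15] = [28, 24, 20]
r6 m[φ1→X15] = [5, 2, 1]
r6 m[φ1→X11] = [20, 21, 20]
r6 m[φ2→X3] = [0, 3, 3]
r6 m[φ2→X9] = [20, 20, 25]
r6 m[φ3→X11] = [1, 1, 9]
r6 m[φ4→X3] = [6, 7, 9]
r6 m[φ5→X3] = [9, 2, 4]
r6 m[φ6→X3] = [2, 5, 1]
r6 m[φ7→X3] = [9, 3, 6]
r6 m[X3→φ0] = [26, 20, 23]
r6 m[X3→φ2] = [33, 18, 24]
r6 m[X3→φ4] = [27, 14, 18]
r6 m[X3→φ5] = [24, 19, 23]
r6 m[X3→φ6] = [31, 16, 26]
r6 m[X3→φ7] = [24, 18, 21]
r6 m[X9→φ2] = [0, 0, 0]
r6 m[X15→φ0] = [5, 2, 1]
r6 m[X15→φ1] = [28, 24, 20]
r6 m[X11→φ1] = [1, 1, 9]
r6 m[X11→φ3] = [20, 21, 20]
r7 m[φ0→X3] = [7, 1, 4]
r7 m[φ0→X15] = [28, 24, 20]
r7 m[φ1→X15] = [5, 2, 1]
r7 m[φ1→X11] = [20, 21, 20]
r7 m[φ2→X3] = [0, 3, 3]
r7 m[φ2→X9] = [21, 21, 26]
r7 m[φ3→X11] = [1, 1, 9]
r7 m[φ4→X3] = [6, 7, 9]
r7 m[φ5→X3] = [9, 2, 4]
r7 m[φ6→X3] = [2, 5, 1]
r7 m[φ7→X3] = [9, 3, 6]
r7 m[X3→φ0] = [26, 20, 23]
r7 m[X3→φ2] = [33, 18, 24]
r7 m[X3→φ4] = [27, 14, 18]
r7 m[X3→φ5] = [24, 19, 23]
r7 m[X3→φ6] = [31, 16, 26]
r7 m[X3→φ7] = [24, 18, 21]
r7 m[X9→φ2] = [0, 0, 0]
r7 m[X15→φ0] = [5, 2, 1]
r7 m[X15→φ1] = [28, 24, 20]
r7 m[X11→φ1] = [1, 1, 9]
r7 m[X11→φ3] = [20, 21, 20]
r8 m[φ0→X3] = [7, 1, 4]
r8 m[φ0→X15] = [28, 24, 20]
r8 m[φ1→X15] = [5, 2, 1]
r8 m[φ1→X11] = [20, 21, 20]
r8 m[φ2→X3] = [0, 3, 3]
r8 m[φ2→X9] = [21, 21, 26]
r8 m[φ3→X11] = [1, 1, 9]
r8 m[φ4→X3] = [6, 7, 9]
r8 m[φ5→X3] = [9, 2, 4]
r8 m[φ6→X3] = [2, 5, 1]
r8 m[φ7→X3] = [9, 3, 6]
r8 m[X3→φ0] = [26, 20, 23]
r8 m[X3→φ2] = [33, 18, 24]
r8 m[X3→φ4] = [27, 14, 18]
r8 m[X3→φ5] = [24, 19, 23]
r8 m[X3→φ6] = [31, 16, 26]
r8 m[X3→φ7] = [24, 18, 21]
r8 m[X9→φ2] = [0, 0, 0]
r8 m[X15→φ0] = [5, 2, 1]
r8 m[X15→φ1] = [28, 24, 20]
r8 m[X11→φ1] = [1, 1, 9]
r8 m[X11→φ3] = [20, 21, 20]
fixed point reached at round 8
traceback from X3: (X3=1, X9=0, X15=2, X11=0), score=21

assignment: (X3=1, X9=0, X15=2, X11=0); score = 21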